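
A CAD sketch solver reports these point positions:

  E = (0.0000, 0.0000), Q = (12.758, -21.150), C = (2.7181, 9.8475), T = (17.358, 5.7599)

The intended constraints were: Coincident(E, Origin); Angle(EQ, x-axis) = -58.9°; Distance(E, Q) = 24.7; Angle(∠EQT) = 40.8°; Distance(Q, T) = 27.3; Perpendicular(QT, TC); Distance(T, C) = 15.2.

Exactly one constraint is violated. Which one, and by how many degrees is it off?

Perpendicular(QT, TC) — off by 5.90°.

E = (0.00, 0.00) ✓; EQ at -58.90° ✓; |EQ| = 24.70 ✓; ∠EQT = 40.80° ✓; |QT| = 27.30 ✓; ∠(QT, TC) = 84.10° ✗; |TC| = 15.20 ✓.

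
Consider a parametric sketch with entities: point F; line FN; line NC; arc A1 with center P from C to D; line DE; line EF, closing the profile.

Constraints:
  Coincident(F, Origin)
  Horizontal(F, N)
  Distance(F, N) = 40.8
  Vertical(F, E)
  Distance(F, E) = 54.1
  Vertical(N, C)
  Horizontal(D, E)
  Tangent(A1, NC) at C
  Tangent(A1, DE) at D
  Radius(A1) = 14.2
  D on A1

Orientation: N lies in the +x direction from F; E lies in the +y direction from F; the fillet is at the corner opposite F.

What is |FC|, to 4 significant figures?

57.07

The virtual corner opposite F is at (40.80, 54.10). Tangency of A1 to NC means the radius PC is perpendicular to NC and tangency of A1 to DE means the radius PD is perpendicular to DE, with radius 14.2, so the center P sits 14.2 in from both sides at P = (26.60, 39.90). That places the tangent points at C = (40.80, 39.90) on NC and D = (26.60, 54.10) on DE. Then |FC| = |C − F| = 57.07.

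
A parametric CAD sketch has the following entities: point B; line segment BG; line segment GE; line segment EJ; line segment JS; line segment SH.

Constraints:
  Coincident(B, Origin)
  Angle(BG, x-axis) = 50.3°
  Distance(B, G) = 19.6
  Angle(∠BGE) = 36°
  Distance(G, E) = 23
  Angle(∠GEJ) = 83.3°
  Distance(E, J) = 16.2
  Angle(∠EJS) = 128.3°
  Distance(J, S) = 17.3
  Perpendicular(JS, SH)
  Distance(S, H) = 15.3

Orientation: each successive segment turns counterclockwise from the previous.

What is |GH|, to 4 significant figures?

12.23

∠EJS = 128.3° gives JS at -17.30° from the x-axis; with |JS| = 17.3, S = (12.56, -10.87). The perpendicularity gives SH at right angles to JS, so SH runs at 72.70°; with |SH| = 15.3, H = (17.11, 3.739). Then |GH| = |H − G| = 12.23.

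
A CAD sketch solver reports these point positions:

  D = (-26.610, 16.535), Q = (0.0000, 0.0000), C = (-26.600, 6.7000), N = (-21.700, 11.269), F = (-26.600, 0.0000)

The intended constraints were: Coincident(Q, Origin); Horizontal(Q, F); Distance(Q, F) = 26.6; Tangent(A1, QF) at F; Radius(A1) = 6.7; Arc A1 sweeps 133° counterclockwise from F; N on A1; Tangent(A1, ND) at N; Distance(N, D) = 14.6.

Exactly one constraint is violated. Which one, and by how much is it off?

Distance(N, D) = 14.6 — off by 7.40.

Q = (0.00, 0.00) ✓; Q.y = 0.00, F.y = 0.00 ✓; |QF| = 26.60 ✓; ∠(CF, FQ) = 90.00° ✓; |CF| = 6.700 ✓; bearing(C→N) − bearing(C→F) = 133.0° ✓; |CN| = 6.700 ✓; ∠(CN, ND) = 90.00° ✓; |ND| = 7.200 ✗.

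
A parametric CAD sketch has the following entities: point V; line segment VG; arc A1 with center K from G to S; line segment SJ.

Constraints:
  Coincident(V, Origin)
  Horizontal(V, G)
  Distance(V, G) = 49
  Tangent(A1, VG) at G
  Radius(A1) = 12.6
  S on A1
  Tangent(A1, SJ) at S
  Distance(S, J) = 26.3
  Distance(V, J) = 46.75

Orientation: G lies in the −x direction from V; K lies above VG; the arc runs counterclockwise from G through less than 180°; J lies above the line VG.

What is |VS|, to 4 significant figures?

38.00

Checks: |KS| = 12.60 ✓; ∠(KS, SJ) = 90.00° ✓; |SJ| = 26.30 ✓; |VJ| = 46.75 ✓.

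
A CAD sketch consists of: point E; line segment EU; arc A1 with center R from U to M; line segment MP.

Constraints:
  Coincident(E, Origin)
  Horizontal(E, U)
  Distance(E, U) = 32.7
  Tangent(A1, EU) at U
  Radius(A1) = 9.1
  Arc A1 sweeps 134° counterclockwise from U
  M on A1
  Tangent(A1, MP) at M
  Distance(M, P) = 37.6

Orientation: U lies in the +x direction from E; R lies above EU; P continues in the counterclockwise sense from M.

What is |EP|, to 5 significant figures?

44.451

E is at the origin; E and U share the same y with |EU| = 32.7 and U on the +x side, so U = (32.700, 0.0000). Since A1 is tangent to EU there, RU ⟂ EU, so R = U + (0, 9.1) = (32.700, 9.1000). On A1, U sits at bearing -90° from R; a 134° counterclockwise sweep puts M at bearing 44°, so M = R + 9.1·(cos 44°, sin 44°) = (39.246, 15.421). Since A1 is tangent to MP there, RM ⟂ MP, so MP runs along (−sin 44°, cos 44°); with |MP| = 37.6, P = (13.127, 42.469). Then |EP| = |P − E| = 44.451.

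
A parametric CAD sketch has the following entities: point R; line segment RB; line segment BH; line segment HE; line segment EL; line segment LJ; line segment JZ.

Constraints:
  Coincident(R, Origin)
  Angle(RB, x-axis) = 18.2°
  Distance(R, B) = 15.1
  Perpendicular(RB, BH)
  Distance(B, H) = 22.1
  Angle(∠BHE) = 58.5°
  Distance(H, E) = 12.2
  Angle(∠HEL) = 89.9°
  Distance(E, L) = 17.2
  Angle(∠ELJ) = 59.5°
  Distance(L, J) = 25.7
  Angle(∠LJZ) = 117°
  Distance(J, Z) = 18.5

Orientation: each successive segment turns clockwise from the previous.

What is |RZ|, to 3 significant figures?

41.8

R is at the origin; RB runs at 18.2° with length 15.1, so B = (14.3, 4.72). The perpendicularity gives BH at right angles to RB, so BH runs at -71.8°; with |BH| = 22.1, H = (21.2, -16.3). ∠BHE = 58.5° gives HE at 167° from the x-axis; with |HE| = 12.2, E = (9.37, -13.5). ∠HEL = 89.9° gives EL at 76.6° from the x-axis; with |EL| = 17.2, L = (13.4, 3.26). ∠ELJ = 59.5° gives LJ at -43.9° from the x-axis; with |LJ| = 25.7, J = (31.9, -14.6). ∠LJZ = 117.0° gives JZ at -107° from the x-axis; with |JZ| = 18.5, Z = (26.5, -32.3). Then |RZ| = |Z − R| = 41.8.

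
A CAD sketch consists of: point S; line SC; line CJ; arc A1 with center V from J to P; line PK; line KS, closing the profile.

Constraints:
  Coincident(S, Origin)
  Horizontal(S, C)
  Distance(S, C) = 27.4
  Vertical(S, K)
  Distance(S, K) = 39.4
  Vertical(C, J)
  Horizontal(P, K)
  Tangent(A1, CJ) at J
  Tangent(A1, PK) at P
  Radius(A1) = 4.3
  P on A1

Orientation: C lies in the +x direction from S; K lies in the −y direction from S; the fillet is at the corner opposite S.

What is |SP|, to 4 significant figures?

45.67

The virtual corner opposite S is at (27.40, -39.40). The tangent condition forces VJ to be normal to CJ and tangency of A1 to PK means the radius VP is perpendicular to PK, with radius 4.3, so the center V sits 4.3 in from both sides at V = (23.10, -35.10). That places the tangent points at J = (27.40, -35.10) on CJ and P = (23.10, -39.40) on PK. Then |SP| = |P − S| = 45.67.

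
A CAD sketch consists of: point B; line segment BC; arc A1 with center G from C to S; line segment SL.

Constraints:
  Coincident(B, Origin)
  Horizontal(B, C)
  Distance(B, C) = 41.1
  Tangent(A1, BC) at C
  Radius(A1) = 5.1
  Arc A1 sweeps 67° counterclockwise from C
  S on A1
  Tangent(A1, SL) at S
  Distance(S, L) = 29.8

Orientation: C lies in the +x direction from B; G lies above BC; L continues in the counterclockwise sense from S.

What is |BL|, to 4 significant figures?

65.05

B is at the origin; BC is horizontal with |BC| = 41.1 and C on the +x side, so C = (41.10, 0.000). The tangent condition forces GC to be normal to BC, so G = C + (0, 5.1) = (41.10, 5.100). On A1, C sits at bearing -90° from G; a 67° counterclockwise sweep puts S at bearing -23°, so S = G + 5.1·(cos -23°, sin -23°) = (45.79, 3.107). Since A1 is tangent to SL there, GS ⟂ SL, so SL runs along (−sin -23°, cos -23°); with |SL| = 29.8, L = (57.44, 30.54). Then |BL| = |L − B| = 65.05.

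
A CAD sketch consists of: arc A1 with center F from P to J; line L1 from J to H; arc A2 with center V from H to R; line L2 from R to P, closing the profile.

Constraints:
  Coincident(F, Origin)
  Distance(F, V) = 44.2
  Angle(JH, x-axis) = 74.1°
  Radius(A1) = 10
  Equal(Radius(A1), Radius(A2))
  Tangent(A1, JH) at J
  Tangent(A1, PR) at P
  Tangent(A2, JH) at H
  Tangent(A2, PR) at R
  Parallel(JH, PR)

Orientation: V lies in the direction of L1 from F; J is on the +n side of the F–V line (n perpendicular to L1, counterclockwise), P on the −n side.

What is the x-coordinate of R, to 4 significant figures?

21.73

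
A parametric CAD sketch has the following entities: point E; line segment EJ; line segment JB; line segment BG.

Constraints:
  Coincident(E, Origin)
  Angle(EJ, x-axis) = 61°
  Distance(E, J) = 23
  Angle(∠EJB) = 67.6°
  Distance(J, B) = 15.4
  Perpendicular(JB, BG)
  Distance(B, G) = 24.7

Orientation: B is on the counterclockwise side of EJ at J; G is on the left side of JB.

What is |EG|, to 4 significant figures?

7.472

∠EJB = 67.6°, so JB runs at 61.0° + (180° − 67.6°) = 173.4° from the x-axis; with |JB| = 15.4, B = J + 15.4·(cos 173.4°, sin 173.4°) = (-4.147, 21.89). JB ⟂ BG; with |BG| = 24.7 on the left of JB, G = B + 24.7·(-0.1149, -0.9934) = (-6.986, -2.650). Then |EG| = |G − E| = 7.472.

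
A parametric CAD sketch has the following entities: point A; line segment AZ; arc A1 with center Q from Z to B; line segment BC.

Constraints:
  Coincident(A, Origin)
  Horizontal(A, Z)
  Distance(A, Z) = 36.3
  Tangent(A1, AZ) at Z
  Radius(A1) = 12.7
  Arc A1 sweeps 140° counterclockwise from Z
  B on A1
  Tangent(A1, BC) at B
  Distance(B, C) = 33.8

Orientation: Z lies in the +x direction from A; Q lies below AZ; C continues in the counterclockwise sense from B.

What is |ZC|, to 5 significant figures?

47.581

On A1, Z sits at bearing 90° from Q; a 140° counterclockwise sweep puts B at bearing 230°, so B = Q + 12.7·(cos 230°, sin 230°) = (28.137, -22.429). Tangency of A1 to BC means the radius QB is perpendicular to BC, so BC runs along (−sin 230°, cos 230°); with |BC| = 33.8, C = (54.029, -44.155). Then |ZC| = |C − Z| = 47.581.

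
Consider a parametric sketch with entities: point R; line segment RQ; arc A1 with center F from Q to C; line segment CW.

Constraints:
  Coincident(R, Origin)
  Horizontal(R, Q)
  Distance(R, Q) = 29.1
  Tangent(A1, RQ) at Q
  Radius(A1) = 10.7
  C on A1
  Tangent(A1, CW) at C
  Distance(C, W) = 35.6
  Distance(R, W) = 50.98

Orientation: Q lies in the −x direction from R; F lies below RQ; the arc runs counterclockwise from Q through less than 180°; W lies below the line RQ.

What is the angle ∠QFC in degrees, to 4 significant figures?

120.5°

Checks: R = (0.00, 0.00) ✓; |FC| = 10.70 ✓; ∠(FC, CW) = 90.00° ✓; |CW| = 35.60 ✓; |RW| = 50.98 ✓.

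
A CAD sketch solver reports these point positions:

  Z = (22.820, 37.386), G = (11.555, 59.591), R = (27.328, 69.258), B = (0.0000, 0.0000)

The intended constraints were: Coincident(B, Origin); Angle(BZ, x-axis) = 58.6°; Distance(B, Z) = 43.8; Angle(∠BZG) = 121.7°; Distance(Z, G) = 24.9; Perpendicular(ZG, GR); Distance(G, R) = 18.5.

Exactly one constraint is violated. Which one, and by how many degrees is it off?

Perpendicular(ZG, GR) — off by 4.60°.

B = (0.00, 0.00) ✓; BZ at 58.60° ✓; |BZ| = 43.80 ✓; ∠BZG = 121.7° ✓; |ZG| = 24.90 ✓; ∠(ZG, GR) = 85.40° ✗; |GR| = 18.50 ✓.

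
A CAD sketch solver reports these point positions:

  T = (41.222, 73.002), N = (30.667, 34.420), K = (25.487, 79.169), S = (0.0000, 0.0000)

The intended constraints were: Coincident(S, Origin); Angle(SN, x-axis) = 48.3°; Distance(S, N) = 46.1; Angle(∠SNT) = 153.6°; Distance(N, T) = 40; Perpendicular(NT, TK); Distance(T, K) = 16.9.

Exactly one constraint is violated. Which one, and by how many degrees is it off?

Perpendicular(NT, TK) — off by 6.10°.

S = (0.00, 0.00) ✓; SN at 48.30° ✓; |SN| = 46.10 ✓; ∠SNT = 153.6° ✓; |NT| = 40.00 ✓; ∠(NT, TK) = 83.90° ✗; |TK| = 16.90 ✓.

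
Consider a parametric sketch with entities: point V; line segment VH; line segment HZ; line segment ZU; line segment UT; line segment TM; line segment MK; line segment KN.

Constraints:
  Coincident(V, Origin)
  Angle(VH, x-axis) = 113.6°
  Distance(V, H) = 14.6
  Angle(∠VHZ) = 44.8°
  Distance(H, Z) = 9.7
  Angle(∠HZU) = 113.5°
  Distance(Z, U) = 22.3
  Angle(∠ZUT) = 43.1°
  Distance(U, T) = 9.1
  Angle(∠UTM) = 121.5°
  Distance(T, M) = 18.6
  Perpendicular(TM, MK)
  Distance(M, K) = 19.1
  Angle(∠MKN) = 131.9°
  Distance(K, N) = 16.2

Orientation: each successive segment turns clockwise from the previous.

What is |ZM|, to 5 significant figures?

2.6110

V is at the origin; VH runs at 113.6° with length 14.6, so H = (-5.8451, 13.379). ∠VHZ = 44.8° gives HZ at -21.600° from the x-axis; with |HZ| = 9.7, Z = (3.1737, 9.8081). ∠HZU = 113.5° gives ZU at -88.100° from the x-axis; with |ZU| = 22.3, U = (3.9131, -12.480). ∠ZUT = 43.1° gives UT at 135.00° from the x-axis; with |UT| = 9.1, T = (-2.5216, -6.0450). ∠UTM = 121.5° gives TM at 76.500° from the x-axis; with |TM| = 18.6, M = (1.8205, 12.041). Then |ZM| = |M − Z| = 2.6110.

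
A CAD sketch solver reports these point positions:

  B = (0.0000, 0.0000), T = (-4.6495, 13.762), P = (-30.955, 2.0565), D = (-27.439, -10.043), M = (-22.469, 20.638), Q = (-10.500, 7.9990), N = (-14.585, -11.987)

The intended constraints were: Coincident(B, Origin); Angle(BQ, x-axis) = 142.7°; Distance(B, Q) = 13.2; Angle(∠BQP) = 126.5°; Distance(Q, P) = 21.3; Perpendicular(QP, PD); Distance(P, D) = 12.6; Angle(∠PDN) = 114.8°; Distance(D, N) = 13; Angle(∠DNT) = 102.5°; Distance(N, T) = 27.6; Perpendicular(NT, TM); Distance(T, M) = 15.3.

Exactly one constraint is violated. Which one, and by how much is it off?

Distance(T, M) = 15.3 — off by 3.80.

B = (0.00, 0.00) ✓; BQ at 142.7° ✓; |BQ| = 13.20 ✓; ∠BQP = 126.5° ✓; |QP| = 21.30 ✓; ∠(QP, PD) = 90.00° ✓; |PD| = 12.60 ✓; ∠PDN = 114.8° ✓; |DN| = 13.00 ✓; ∠DNT = 102.5° ✓; |NT| = 27.60 ✓; ∠(NT, TM) = 90.00° ✓; |TM| = 19.10 ✗.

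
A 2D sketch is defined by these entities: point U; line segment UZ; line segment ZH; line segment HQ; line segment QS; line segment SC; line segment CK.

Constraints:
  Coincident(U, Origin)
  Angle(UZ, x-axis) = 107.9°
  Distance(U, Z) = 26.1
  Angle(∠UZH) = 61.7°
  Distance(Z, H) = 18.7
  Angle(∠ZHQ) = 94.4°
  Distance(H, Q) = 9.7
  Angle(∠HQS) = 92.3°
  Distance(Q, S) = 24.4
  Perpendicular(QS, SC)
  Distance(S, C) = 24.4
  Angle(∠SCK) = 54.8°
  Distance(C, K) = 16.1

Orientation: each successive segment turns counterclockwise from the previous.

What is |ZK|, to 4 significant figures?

7.661

QS is perpendicular to SC, so SC runs at 129.5°; with |SC| = 24.4, C = (-11.19, 38.46). ∠SCK = 54.8° gives CK at -105.3° from the x-axis; with |CK| = 16.1, K = (-15.44, 22.93). Then |ZK| = |K − Z| = 7.661.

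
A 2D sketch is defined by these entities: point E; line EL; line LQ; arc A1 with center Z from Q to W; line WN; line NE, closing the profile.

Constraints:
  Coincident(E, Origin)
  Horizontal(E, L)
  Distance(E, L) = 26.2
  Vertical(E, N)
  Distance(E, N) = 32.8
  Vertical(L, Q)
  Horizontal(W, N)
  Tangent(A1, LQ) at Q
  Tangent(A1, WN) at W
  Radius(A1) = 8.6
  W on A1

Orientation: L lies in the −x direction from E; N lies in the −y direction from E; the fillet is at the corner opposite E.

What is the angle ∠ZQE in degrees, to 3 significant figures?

42.7°

E is at the origin; EL is horizontal with |EL| = 26.2 and L on the −x side, so L = (-26.2, 0.00). E and N share the same x with |EN| = 32.8 and N on the −y side, so N = (0.00, -32.8). The virtual corner opposite E is at (-26.2, -32.8). Since A1 is tangent to LQ there, ZQ ⟂ LQ and since A1 is tangent to WN there, ZW ⟂ WN, with radius 8.6, so the center Z sits 8.6 in from both sides at Z = (-17.6, -24.2). That places the tangent points at Q = (-26.2, -24.2) on LQ and W = (-17.6, -32.8) on WN. Then cos ∠ZQE = QZ·QE / (|QZ||QE|), giving 42.7°.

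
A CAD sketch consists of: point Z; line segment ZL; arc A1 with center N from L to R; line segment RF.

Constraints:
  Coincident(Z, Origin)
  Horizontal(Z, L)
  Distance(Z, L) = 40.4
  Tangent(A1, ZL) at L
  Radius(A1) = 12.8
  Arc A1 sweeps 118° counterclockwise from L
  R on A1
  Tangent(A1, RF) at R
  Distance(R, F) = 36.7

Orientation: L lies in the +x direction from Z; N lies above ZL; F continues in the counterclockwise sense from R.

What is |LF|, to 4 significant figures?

51.56

On A1, L sits at bearing -90° from N; a 118° counterclockwise sweep puts R at bearing 28°, so R = N + 12.8·(cos 28°, sin 28°) = (51.70, 18.81). Since A1 is tangent to RF there, NR ⟂ RF, so RF runs along (−sin 28°, cos 28°); with |RF| = 36.7, F = (34.47, 51.21). Then |LF| = |F − L| = 51.56.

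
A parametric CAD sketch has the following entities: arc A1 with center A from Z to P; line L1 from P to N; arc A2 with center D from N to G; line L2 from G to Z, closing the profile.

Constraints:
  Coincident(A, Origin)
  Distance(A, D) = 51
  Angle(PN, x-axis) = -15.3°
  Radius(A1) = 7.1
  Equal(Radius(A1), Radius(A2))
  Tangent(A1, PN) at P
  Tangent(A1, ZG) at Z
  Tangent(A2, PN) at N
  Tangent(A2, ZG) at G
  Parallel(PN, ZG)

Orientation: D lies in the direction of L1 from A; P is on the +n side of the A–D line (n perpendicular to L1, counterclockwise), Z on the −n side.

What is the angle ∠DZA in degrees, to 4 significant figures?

82.07°

The slot axis is L1's direction at -15.3°, so u = (cos -15.3°, sin -15.3°) = (0.9646, -0.2639) and n = (−sin -15.3°, cos -15.3°) = (0.2639, 0.9646). A is at the origin and D lies 51.0 along u from A, so D = 51.0·u = (49.19, -13.46). Tangency of A1 to both parallel lines with radius 7.1 puts P and Z at A ± 7.1·n: P = (1.873, 6.848), Z = (-1.873, -6.848). Then cos ∠DZA = ZD·ZA / (|ZD||ZA|), giving 82.07°.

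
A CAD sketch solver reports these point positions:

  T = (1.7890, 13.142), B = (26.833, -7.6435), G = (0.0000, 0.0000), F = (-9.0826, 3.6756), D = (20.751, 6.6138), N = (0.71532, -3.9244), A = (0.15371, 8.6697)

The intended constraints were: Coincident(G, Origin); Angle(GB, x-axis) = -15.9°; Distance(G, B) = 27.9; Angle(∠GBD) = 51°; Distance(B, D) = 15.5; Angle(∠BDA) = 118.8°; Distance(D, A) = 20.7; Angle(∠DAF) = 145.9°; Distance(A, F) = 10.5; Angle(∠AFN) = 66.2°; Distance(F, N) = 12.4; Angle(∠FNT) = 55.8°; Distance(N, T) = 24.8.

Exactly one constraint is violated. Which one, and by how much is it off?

Distance(N, T) = 24.8 — off by 7.70.

G = (0.00, 0.00) ✓; GB at -15.90° ✓; |GB| = 27.90 ✓; ∠GBD = 51.00° ✓; |BD| = 15.50 ✓; ∠BDA = 118.8° ✓; |DA| = 20.70 ✓; ∠DAF = 145.9° ✓; |AF| = 10.50 ✓; ∠AFN = 66.20° ✓; |FN| = 12.40 ✓; ∠FNT = 55.80° ✓; |NT| = 17.10 ✗.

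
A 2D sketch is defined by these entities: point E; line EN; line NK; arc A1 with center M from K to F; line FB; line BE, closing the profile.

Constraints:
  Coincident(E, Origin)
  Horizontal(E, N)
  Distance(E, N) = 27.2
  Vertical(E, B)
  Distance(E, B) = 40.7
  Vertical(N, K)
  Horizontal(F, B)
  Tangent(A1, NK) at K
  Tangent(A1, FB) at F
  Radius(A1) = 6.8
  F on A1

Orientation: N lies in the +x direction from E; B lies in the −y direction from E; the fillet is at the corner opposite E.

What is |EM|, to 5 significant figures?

39.565

E is at the origin; E and N share the same y with |EN| = 27.2 and N on the +x side, so N = (27.200, 0.0000). E and B share the same x with |EB| = 40.7 and B on the −y side, so B = (0.0000, -40.700). The virtual corner opposite E is at (27.200, -40.700). Tangency of A1 to NK means the radius MK is perpendicular to NK and the tangent condition forces MF to be normal to FB, with radius 6.8, so the center M sits 6.8 in from both sides at M = (20.400, -33.900). Then |EM| = |M − E| = 39.565.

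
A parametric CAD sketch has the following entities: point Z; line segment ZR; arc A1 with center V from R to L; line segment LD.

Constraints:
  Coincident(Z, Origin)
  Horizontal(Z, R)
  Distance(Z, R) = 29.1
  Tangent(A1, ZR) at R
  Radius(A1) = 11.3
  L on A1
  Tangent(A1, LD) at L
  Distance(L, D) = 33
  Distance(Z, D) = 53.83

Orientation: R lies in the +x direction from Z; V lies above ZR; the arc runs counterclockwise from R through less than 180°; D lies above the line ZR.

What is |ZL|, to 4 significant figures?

42.52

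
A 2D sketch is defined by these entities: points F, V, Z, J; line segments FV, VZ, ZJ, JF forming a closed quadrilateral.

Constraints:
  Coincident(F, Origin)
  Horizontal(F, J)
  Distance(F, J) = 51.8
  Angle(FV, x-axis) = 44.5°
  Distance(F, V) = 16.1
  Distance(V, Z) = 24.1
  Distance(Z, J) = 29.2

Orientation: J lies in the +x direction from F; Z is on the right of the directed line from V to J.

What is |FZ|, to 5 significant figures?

25.816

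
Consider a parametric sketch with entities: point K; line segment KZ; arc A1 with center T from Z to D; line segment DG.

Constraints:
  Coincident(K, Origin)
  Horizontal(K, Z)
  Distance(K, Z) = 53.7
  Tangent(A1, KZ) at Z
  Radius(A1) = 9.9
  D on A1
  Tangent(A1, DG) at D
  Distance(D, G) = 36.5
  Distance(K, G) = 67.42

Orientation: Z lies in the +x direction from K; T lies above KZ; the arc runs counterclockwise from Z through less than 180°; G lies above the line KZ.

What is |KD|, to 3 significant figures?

64.3

Checks: |KZ| = 53.70 ✓; |TD| = 9.900 ✓; ∠(TD, DG) = 90.00° ✓; |DG| = 36.50 ✓; |KG| = 67.42 ✓.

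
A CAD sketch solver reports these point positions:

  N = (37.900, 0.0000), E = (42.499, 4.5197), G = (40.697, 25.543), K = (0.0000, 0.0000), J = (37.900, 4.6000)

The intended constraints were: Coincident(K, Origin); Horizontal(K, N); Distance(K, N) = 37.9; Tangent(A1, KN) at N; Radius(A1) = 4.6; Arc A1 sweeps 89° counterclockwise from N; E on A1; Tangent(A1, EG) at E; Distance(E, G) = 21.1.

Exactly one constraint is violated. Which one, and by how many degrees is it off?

Tangent(A1, EG) at E — off by 5.90°.

K = (0.00, 0.00) ✓; K.y = 0.00, N.y = 0.00 ✓; |KN| = 37.90 ✓; ∠(JN, NK) = 90.00° ✓; |JN| = 4.600 ✓; bearing(J→E) − bearing(J→N) = 89.00° ✓; |JE| = 4.600 ✓; ∠(JE, EG) = 84.10° ✗; |EG| = 21.10 ✓.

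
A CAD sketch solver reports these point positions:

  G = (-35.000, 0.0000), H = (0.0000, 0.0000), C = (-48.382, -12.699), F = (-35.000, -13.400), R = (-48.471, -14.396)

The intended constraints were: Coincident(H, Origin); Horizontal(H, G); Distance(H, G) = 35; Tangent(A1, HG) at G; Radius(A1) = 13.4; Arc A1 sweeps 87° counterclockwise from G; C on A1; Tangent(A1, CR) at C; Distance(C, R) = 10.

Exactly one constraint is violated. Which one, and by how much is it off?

Distance(C, R) = 10 — off by 8.30.

H = (0.00, 0.00) ✓; H.y = 0.00, G.y = 0.00 ✓; |HG| = 35.00 ✓; ∠(FG, GH) = 90.00° ✓; |FG| = 13.40 ✓; bearing(F→C) − bearing(F→G) = 87.00° ✓; |FC| = 13.40 ✓; ∠(FC, CR) = 90.00° ✓; |CR| = 1.699 ✗.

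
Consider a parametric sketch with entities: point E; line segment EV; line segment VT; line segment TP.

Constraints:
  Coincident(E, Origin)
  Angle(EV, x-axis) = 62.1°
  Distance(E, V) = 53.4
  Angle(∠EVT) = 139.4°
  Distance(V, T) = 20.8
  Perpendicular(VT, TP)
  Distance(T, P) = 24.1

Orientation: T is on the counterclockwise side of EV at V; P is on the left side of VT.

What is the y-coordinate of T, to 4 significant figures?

67.48

E is at the origin; EV runs at 62.1° with length 53.4, so V = 53.4·(cos 62.1°, sin 62.1°) = (24.99, 47.19). ∠EVT = 139.4°, so VT runs at 62.1° + (180° − 139.4°) = 102.7° from the x-axis; with |VT| = 20.8, T = V + 20.8·(cos 102.7°, sin 102.7°) = (20.41, 67.48). So T.y = 67.48.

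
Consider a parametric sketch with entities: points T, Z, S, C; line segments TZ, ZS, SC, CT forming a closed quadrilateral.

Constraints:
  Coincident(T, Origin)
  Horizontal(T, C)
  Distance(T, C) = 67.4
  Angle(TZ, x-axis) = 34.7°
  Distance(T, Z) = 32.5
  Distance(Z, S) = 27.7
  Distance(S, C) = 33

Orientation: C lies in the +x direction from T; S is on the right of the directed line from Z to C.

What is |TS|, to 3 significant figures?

36.2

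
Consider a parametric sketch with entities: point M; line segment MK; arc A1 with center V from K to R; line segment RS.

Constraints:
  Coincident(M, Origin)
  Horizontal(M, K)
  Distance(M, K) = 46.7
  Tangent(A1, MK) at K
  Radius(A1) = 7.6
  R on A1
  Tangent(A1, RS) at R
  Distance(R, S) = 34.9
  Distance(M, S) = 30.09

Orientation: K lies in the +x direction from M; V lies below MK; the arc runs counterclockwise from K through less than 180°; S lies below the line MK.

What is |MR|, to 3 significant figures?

41.6

M is at the origin; M and K share the same y with |MK| = 46.7 and K on the +x side, so K = (46.7, 0.00). The tangent condition forces VK to be normal to MK, so V = K + (0, -7.6) = (46.7, -7.60). Since VR ⟂ RS (tangency), |VS| = √(7.6² + 34.9²) = 35.7 regardless of where R sits on A1. So S lies on both circle(M, 30.09) and circle(V, 35.7); the below-MK intersection is S = (15.8, -25.6). R is the foot of the tangent from S: R = (41.6, -2.00).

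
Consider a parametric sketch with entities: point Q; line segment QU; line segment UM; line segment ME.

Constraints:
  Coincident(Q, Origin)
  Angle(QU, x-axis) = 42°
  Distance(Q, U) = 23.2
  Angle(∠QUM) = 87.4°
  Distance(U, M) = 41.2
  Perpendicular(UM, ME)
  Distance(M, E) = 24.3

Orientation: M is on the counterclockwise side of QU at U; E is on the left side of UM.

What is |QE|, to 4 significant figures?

40.16

Q is at the origin; QU runs at 42.0° with length 23.2, so U = 23.2·(cos 42.0°, sin 42.0°) = (17.24, 15.52). ∠QUM = 87.4°, so UM runs at 42.0° + (180° − 87.4°) = 134.6° from the x-axis; with |UM| = 41.2, M = U + 41.2·(cos 134.6°, sin 134.6°) = (-11.69, 44.86). The perpendicularity gives ME at right angles to UM; with |ME| = 24.3 on the left of UM, E = M + 24.3·(-0.7120, -0.7022) = (-28.99, 27.80). Then |QE| = |E − Q| = 40.16.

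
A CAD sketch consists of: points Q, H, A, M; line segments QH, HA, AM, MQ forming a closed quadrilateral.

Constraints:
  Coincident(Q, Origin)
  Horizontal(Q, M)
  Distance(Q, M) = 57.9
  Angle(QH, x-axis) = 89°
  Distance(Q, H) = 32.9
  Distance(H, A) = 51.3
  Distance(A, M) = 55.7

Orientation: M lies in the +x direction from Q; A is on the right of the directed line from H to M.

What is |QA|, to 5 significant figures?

18.935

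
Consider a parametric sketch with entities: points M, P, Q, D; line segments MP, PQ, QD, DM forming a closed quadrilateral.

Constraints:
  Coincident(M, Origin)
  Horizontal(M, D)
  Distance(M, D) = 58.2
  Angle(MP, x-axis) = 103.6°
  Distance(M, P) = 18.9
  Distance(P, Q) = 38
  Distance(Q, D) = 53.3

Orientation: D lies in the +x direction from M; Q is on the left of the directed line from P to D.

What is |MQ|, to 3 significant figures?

49.0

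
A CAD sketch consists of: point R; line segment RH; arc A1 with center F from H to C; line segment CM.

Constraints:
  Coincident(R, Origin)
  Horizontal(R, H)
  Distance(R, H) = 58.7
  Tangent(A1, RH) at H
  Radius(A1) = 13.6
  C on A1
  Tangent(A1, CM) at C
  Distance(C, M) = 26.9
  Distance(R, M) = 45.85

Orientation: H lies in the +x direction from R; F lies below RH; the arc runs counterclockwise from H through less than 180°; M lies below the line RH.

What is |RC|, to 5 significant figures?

47.275

Checks: R = (0.00, 0.00) ✓; |FC| = 13.60 ✓; ∠(FC, CM) = 90.00° ✓; |CM| = 26.90 ✓; |RM| = 45.85 ✓.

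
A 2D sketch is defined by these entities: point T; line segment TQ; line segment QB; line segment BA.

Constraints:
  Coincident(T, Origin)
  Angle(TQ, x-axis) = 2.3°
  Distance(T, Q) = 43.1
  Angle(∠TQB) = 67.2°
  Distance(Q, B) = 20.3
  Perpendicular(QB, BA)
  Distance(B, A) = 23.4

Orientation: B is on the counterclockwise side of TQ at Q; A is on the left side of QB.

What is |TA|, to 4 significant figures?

16.72

∠TQB = 67.2°, so QB runs at 2.3° + (180° − 67.2°) = 115.1° from the x-axis; with |QB| = 20.3, B = Q + 20.3·(cos 115.1°, sin 115.1°) = (34.45, 20.11). QB ⟂ BA; with |BA| = 23.4 on the left of QB, A = B + 23.4·(-0.9056, -0.4242) = (13.26, 10.19). Then |TA| = |A − T| = 16.72.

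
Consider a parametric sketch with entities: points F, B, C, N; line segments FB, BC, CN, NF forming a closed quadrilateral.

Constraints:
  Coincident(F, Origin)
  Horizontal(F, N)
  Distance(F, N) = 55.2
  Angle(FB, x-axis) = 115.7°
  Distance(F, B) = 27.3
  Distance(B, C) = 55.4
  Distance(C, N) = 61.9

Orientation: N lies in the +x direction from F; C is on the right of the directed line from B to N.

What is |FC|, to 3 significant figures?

29.4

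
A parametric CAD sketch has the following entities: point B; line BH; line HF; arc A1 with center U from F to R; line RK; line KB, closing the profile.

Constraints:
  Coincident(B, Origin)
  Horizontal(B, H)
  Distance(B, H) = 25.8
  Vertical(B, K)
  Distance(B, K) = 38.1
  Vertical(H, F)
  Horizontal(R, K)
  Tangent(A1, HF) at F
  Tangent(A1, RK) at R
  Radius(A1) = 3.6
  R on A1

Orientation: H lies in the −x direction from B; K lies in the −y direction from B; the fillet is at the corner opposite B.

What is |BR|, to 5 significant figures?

44.096

B is at the origin; B and H share the same y with |BH| = 25.8 and H on the −x side, so H = (-25.800, 0.0000). BK is vertical with |BK| = 38.1 and K on the −y side, so K = (0.0000, -38.100). The virtual corner opposite B is at (-25.800, -38.100). The tangent condition forces UF to be normal to HF and A1 meets RK tangentially, so UR is at right angles to RK, with radius 3.6, so the center U sits 3.6 in from both sides at U = (-22.200, -34.500). That places the tangent points at F = (-25.800, -34.500) on HF and R = (-22.200, -38.100) on RK. Then |BR| = |R − B| = 44.096.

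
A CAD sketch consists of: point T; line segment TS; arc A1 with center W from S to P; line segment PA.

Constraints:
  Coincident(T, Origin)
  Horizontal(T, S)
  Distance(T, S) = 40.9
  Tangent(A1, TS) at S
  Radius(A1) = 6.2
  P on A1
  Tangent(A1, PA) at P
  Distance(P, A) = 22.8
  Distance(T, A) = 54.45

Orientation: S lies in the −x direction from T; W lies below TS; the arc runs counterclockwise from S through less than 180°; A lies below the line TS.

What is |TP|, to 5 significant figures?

47.541

T is at the origin; T and S share the same y with |TS| = 40.9 and S on the −x side, so S = (-40.900, 0.0000). Since A1 is tangent to TS there, WS ⟂ TS, so W = S + (0, -6.2) = (-40.900, -6.2000). Since WP ⟂ PA (tangency), |WA| = √(6.2² + 22.8²) = 23.628 regardless of where P sits on A1. So A lies on both circle(T, 54.45) and circle(W, 23.628); the below-TS intersection is A = (-45.899, -29.293). P is the foot of the tangent from A: P = (-47.092, -6.5243).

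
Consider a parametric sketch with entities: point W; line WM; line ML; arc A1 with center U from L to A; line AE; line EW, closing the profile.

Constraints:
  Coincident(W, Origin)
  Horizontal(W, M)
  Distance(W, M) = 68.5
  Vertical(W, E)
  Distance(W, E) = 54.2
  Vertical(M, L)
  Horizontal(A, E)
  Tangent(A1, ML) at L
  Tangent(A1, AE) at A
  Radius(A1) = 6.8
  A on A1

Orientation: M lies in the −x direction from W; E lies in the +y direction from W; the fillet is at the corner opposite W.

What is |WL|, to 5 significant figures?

83.301

The virtual corner opposite W is at (-68.500, 54.200). Tangency of A1 to ML means the radius UL is perpendicular to ML and tangency of A1 to AE means the radius UA is perpendicular to AE, with radius 6.8, so the center U sits 6.8 in from both sides at U = (-61.700, 47.400). That places the tangent points at L = (-68.500, 47.400) on ML and A = (-61.700, 54.200) on AE. Then |WL| = |L − W| = 83.301.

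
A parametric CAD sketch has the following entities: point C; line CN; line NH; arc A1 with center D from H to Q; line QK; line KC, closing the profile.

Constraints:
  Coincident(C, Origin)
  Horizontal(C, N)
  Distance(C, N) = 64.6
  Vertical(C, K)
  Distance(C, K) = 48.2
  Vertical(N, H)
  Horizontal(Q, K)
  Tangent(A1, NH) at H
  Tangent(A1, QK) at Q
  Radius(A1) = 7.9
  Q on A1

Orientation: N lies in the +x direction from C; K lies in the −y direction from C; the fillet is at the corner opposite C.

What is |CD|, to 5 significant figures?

69.563

C is at the origin; C and N share the same y with |CN| = 64.6 and N on the +x side, so N = (64.600, 0.0000). CK is vertical with |CK| = 48.2 and K on the −y side, so K = (0.0000, -48.200). The virtual corner opposite C is at (64.600, -48.200). Tangency of A1 to NH means the radius DH is perpendicular to NH and the tangent condition forces DQ to be normal to QK, with radius 7.9, so the center D sits 7.9 in from both sides at D = (56.700, -40.300). Then |CD| = |D − C| = 69.563.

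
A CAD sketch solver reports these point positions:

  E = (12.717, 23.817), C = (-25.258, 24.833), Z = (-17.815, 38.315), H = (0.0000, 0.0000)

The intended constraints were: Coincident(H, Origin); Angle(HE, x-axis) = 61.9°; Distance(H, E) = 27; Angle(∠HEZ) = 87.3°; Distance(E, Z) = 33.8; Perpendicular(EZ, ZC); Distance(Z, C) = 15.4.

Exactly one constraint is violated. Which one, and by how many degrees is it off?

Perpendicular(EZ, ZC) — off by 3.50°.

H = (0.00, 0.00) ✓; HE at 61.90° ✓; |HE| = 27.00 ✓; ∠HEZ = 87.30° ✓; |EZ| = 33.80 ✓; ∠(EZ, ZC) = 86.50° ✗; |ZC| = 15.40 ✓.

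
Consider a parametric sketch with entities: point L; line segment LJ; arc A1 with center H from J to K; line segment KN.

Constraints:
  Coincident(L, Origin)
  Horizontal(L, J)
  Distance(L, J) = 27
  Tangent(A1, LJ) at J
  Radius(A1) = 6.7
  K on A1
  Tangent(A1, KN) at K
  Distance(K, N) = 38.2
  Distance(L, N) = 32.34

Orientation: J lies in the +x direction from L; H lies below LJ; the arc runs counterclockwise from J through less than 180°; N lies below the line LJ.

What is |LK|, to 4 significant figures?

21.92

Checks: |HK| = 6.700 ✓; ∠(HK, KN) = 90.00° ✓; |KN| = 38.20 ✓; |LN| = 32.34 ✓.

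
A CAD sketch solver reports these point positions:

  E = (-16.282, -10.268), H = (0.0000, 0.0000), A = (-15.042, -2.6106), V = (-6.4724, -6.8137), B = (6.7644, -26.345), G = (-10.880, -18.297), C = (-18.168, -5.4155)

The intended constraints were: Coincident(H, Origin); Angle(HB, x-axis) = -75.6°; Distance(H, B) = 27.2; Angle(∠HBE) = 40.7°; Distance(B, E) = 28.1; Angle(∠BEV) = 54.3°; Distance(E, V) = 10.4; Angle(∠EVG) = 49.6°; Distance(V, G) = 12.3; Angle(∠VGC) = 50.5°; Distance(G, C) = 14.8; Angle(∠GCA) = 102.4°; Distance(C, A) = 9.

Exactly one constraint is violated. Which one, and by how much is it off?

Distance(C, A) = 9 — off by 4.80.

H = (0.00, 0.00) ✓; HB at -75.60° ✓; |HB| = 27.20 ✓; ∠HBE = 40.70° ✓; |BE| = 28.10 ✓; ∠BEV = 54.30° ✓; |EV| = 10.40 ✓; ∠EVG = 49.60° ✓; |VG| = 12.30 ✓; ∠VGC = 50.50° ✓; |GC| = 14.80 ✓; ∠GCA = 102.4° ✓; |CA| = 4.200 ✗.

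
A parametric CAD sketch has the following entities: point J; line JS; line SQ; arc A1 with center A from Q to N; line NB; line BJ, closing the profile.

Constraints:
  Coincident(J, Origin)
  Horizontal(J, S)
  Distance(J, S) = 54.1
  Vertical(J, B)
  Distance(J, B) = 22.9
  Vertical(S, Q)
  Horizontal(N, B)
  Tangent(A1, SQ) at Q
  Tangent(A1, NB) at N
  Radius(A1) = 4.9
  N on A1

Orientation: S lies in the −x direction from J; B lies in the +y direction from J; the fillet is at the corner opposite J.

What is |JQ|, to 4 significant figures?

57.02

The virtual corner opposite J is at (-54.10, 22.90). Since A1 is tangent to SQ there, AQ ⟂ SQ and since A1 is tangent to NB there, AN ⟂ NB, with radius 4.9, so the center A sits 4.9 in from both sides at A = (-49.20, 18.00). That places the tangent points at Q = (-54.10, 18.00) on SQ and N = (-49.20, 22.90) on NB. Then |JQ| = |Q − J| = 57.02.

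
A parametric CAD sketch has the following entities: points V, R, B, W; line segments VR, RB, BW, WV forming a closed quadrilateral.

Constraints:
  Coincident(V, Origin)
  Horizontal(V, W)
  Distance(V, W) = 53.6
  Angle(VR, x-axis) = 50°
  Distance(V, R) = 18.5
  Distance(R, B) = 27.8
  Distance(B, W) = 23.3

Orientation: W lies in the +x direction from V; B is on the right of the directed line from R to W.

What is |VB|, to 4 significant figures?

31.64

Checks: |RB| = 27.80 ✓; |BW| = 23.30 ✓.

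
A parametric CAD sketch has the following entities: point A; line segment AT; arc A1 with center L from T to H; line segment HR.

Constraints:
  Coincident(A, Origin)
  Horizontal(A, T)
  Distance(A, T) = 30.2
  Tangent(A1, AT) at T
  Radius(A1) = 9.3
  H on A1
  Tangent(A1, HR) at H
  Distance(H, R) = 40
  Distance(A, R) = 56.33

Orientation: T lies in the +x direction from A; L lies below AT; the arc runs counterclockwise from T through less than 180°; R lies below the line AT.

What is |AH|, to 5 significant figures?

23.405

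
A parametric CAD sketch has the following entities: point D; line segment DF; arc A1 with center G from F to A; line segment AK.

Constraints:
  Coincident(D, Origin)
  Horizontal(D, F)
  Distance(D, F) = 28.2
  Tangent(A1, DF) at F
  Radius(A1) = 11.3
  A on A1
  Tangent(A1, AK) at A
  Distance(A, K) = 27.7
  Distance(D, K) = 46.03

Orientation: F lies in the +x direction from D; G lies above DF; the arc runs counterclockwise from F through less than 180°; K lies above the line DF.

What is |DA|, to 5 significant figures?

41.479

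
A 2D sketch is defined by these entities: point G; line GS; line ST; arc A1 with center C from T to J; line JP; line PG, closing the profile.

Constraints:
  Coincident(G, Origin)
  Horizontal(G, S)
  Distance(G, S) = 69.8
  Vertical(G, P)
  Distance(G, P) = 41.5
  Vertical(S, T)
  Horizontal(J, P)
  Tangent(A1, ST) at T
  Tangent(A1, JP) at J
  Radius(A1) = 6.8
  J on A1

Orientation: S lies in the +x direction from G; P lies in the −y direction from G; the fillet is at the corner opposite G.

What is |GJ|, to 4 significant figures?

75.44

The virtual corner opposite G is at (69.80, -41.50). Since A1 is tangent to ST there, CT ⟂ ST and A1 meets JP tangentially, so CJ is at right angles to JP, with radius 6.8, so the center C sits 6.8 in from both sides at C = (63.00, -34.70). That places the tangent points at T = (69.80, -34.70) on ST and J = (63.00, -41.50) on JP. Then |GJ| = |J − G| = 75.44.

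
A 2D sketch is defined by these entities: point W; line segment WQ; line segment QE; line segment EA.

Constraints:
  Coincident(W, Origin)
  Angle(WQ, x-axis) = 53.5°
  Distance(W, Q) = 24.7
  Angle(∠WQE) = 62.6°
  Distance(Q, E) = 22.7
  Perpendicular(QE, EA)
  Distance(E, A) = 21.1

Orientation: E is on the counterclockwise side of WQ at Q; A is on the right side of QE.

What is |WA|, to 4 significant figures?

44.50

W is at the origin; WQ runs at 53.5° with length 24.7, so Q = 24.7·(cos 53.5°, sin 53.5°) = (14.69, 19.86). ∠WQE = 62.6°, so QE runs at 53.5° + (180° − 62.6°) = 170.9° from the x-axis; with |QE| = 22.7, E = Q + 22.7·(cos 170.9°, sin 170.9°) = (-7.722, 23.45). The perpendicularity gives EA at right angles to QE; with |EA| = 21.1 on the right of QE, A = E + 21.1·(0.1582, 0.9874) = (-4.385, 44.28). Then |WA| = |A − W| = 44.50.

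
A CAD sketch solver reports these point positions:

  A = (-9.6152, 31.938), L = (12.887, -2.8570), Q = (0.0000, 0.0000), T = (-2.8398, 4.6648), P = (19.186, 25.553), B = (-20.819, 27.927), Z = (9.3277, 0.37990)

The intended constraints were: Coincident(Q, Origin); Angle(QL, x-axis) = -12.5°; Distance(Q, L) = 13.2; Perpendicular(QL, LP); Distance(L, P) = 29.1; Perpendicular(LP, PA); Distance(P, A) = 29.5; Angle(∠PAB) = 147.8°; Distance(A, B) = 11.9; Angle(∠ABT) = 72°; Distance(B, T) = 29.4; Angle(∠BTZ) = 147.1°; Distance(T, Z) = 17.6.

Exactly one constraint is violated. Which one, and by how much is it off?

Distance(T, Z) = 17.6 — off by 4.70.

Q = (0.00, 0.00) ✓; QL at -12.50° ✓; |QL| = 13.20 ✓; ∠(QL, LP) = 90.00° ✓; |LP| = 29.10 ✓; ∠(LP, PA) = 90.00° ✓; |PA| = 29.50 ✓; ∠PAB = 147.8° ✓; |AB| = 11.90 ✓; ∠ABT = 72.00° ✓; |BT| = 29.40 ✓; ∠BTZ = 147.1° ✓; |TZ| = 12.90 ✗.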